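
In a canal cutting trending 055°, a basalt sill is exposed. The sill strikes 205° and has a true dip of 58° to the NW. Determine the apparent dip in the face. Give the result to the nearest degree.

The section lies 30° from the strike.
tan α = tan 58° × sin 30° = 1.6003 × 0.5000 = 0.8002
α = arctan(0.8002) = 38.67°

39°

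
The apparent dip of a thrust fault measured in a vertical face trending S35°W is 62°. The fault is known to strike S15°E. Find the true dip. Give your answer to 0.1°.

67.8°

The section is 50° from the strike.
tan(true dip) = tan 62° / sin 50° = 2.4551
true dip = arctan 2.4551 = 67.84°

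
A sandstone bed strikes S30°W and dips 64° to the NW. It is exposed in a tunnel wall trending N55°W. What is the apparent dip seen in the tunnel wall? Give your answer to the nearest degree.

The strike is S30°W and the section trends N55°W; the acute angle between them is β = 85°.
tan α = tan 64° × sin 85° = 2.0503 × 0.9962 = 2.0425
apparent dip = arctan 2.0425 = 63.91°

64°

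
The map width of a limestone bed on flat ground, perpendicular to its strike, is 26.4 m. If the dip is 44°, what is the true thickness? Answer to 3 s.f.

True thickness t = w · sin(dip) = 26.4 × sin 44°
t = 26.4 × 0.6947 = 18.339 m

18.3 m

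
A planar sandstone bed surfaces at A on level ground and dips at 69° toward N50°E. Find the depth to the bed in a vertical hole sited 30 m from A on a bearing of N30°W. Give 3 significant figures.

13.6 m

The hole lies 80° from the dip direction, so the down-dip offset is 30 × cos 80° = 5.21 m.
Depth = down-dip offset × tan(dip) = 5.21 × tan 69° = 5.21 × 2.6051
Depth = 13.57 m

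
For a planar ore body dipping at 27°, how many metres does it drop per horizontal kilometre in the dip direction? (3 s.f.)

drop per km = 1000 × tan 27° = 1000 × 0.5095

510 m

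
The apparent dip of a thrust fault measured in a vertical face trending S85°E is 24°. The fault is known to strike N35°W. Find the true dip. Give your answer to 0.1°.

30.2°

The section is 50° from the strike.
tan(true dip) = tan 24° / sin 50° = 0.5812
true dip = arctan 0.5812 = 30.17°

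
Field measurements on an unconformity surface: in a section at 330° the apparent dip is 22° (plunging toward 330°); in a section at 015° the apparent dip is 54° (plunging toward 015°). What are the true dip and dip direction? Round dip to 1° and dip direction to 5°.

Represent each trace as a vector plunging at its apparent dip toward its trend (east-north-up frame): v₁ = (-0.464, 0.803, -0.375), v₂ = (0.152, 0.568, -0.809).
Cross product v₁ × v₂ gives the pole to the plane: n ∝ (0.437, 0.432, 0.385).
True dip = arccos(n_z / |n|) = arccos(0.5313) = 57.9°.
Dip direction = atan2(0.437, 0.432) = 45° (azimuth of n's horizontal projection).

true dip 58°, dip direction 045°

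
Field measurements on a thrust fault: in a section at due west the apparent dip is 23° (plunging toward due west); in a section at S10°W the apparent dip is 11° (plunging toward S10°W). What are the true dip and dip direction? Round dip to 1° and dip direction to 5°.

Represent each trace as a vector plunging at its apparent dip toward its trend (east-north-up frame): v₁ = (-0.921, -0.000, -0.391), v₂ = (-0.170, -0.967, -0.191).
Cross product v₁ × v₂ gives the pole to the plane: n ∝ (-0.378, -0.109, 0.890).
Dip δ = arctan(|n_h|/n_z) = arctan(0.393/0.890) = 23.8°.
Dip direction = azimuth of (n_x, n_y) = atan2(-0.378, -0.109) = 254°.

true dip 24°, dip direction 255°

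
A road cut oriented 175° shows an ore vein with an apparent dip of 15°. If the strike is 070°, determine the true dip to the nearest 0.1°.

15.5°

β = acute angle between strike 070° and section 175° = 75°.
tan δ = tan α / sin β = tan 15° / sin 75° = 0.2679 / 0.9659 = 0.2774
δ = arctan(0.2774) = 15.50°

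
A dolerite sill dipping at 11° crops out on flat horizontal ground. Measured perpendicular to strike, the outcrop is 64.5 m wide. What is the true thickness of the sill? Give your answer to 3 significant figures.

True thickness t = w · sin(dip) = 64.5 × sin 11°
t = 64.5 × 0.1908 = 12.307 m

12.3 m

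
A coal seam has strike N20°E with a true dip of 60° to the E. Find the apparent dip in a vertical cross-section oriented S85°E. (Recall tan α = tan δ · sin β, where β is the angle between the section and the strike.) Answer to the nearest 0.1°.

The strike is N20°E and the section trends S85°E; the acute angle between them is β = 75°.
tan α = tan 60° × sin 75° = 1.7321 × 0.9659 = 1.6730
α = arctan(1.6730) = 59.13°

59.1°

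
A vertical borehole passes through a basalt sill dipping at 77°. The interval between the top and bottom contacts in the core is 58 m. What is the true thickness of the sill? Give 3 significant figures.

13.0 m

True thickness t = h · cos(dip) = 58 × cos 77°
t = 58 × 0.2250 = 13.047 m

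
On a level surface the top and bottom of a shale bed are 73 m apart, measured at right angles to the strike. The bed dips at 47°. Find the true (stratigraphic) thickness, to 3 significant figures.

53.4 m

True thickness t = w · sin(dip) = 73 × sin 47°
t = 73 × 0.7314 = 53.389 m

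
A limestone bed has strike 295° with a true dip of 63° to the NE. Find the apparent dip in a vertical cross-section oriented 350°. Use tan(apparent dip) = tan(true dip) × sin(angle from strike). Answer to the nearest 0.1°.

58.1°

The section lies 55° from the strike.
tan α = tan 63° × sin 55° = 1.9626 × 0.8192 = 1.6077
apparent dip = arctan 1.6077 = 58.12°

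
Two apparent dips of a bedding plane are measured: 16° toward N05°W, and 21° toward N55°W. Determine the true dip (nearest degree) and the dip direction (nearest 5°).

Each apparent-dip line lies in the plane. As unit vectors (x east, y north, z up), v₁ plunges 16°→N05°W and v₂ plunges 21°→N55°W.
The plane normal is n = v₁ × v₂ ∝ (-0.196, 0.181, 0.687).
True dip = arccos(n_z / |n|) = arccos(0.9325) = 21.2°.
Dip direction = azimuth of (n_x, n_y) = atan2(-0.196, 0.181) = 313°.

true dip 21°, dip direction 315°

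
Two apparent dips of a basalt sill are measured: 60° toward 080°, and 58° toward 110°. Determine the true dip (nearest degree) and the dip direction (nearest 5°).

The two traces are lines in the plane: v₁ = (sin 80°·cos 60°, cos 80°·cos 60°, −sin 60°), v₂ = (sin 110°·cos 58°, cos 110°·cos 58°, −sin 58°).
n = v₁ × v₂ = (0.231, 0.014, 0.132) (taken with n_z > 0).
True dip = arccos(n_z / |n|) = arccos(0.4975) = 60.2°.
Dip direction = azimuth of (n_x, n_y) = atan2(0.231, 0.014) = 87°.

true dip 60°, dip direction 085°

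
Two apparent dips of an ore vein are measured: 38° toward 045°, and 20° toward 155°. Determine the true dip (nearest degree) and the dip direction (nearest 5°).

Represent each trace as a vector plunging at its apparent dip toward its trend (east-north-up frame): v₁ = (0.557, 0.557, -0.616), v₂ = (0.397, -0.852, -0.342).
n = v₁ × v₂ = (0.715, 0.054, 0.696) (taken with n_z > 0).
True dip = arccos(n_z / |n|) = arccos(0.6965) = 45.9°.
The horizontal component of n points toward azimuth atan2(n_x, n_y) = 86°, the dip direction.

true dip 46°, dip direction 085°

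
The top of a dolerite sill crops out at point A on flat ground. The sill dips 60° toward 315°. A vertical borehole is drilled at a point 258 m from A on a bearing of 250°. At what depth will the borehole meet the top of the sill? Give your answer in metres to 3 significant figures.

189 m

The hole lies 65° from the dip direction, so the down-dip offset is 258 × cos 65° = 109.04 m.
Depth = down-dip offset × tan(dip) = 109.04 × tan 60° = 109.04 × 1.7321
Depth = 188.86 m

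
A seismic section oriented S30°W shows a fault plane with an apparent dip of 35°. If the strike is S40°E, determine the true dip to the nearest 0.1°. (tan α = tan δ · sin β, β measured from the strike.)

36.7°

The section is 70° from the strike.
tan(true dip) = tan 35° / sin 70° = 0.7451
true dip = arctan 0.7451 = 36.69°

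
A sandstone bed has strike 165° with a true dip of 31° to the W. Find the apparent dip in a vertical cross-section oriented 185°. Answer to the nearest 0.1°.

Angle between strike (165°) and section (185°): β = 20°.
tan α = tan 31° × sin 20° = 0.6009 × 0.3420 = 0.2055
apparent dip = arctan 0.2055 = 11.61°

11.6°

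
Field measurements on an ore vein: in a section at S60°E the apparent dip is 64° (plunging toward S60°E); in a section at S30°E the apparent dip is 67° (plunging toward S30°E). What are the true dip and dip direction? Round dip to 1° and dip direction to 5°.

true dip 67°, dip direction 150°

The two traces are lines in the plane: v₁ = (sin 120°·cos 64°, cos 120°·cos 64°, −sin 64°), v₂ = (sin 150°·cos 67°, cos 150°·cos 67°, −sin 67°).
Cross product v₁ × v₂ gives the pole to the plane: n ∝ (0.102, -0.174, 0.086).
tan δ = √(n_x²+n_y²)/n_z = 0.202/0.086, so δ = 67.0°.
Dip direction = atan2(0.102, -0.174) = 150° (azimuth of n's horizontal projection).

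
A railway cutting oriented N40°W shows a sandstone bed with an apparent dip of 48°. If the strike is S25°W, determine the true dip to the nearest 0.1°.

50.8°

β = acute angle between strike S25°W and section N40°W = 65°.
tan δ = tan α / sin β = tan 48° / sin 65° = 1.1106 / 0.9063 = 1.2254
δ = arctan(1.2254) = 50.78°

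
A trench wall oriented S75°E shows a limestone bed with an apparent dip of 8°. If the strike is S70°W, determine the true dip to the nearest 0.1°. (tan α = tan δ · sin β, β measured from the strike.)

13.8°

β = acute angle between strike S70°W and section S75°E = 35°.
tan δ = tan α / sin β = tan 8° / sin 35° = 0.1405 / 0.5736 = 0.2450
δ = arctan(0.2450) = 13.77°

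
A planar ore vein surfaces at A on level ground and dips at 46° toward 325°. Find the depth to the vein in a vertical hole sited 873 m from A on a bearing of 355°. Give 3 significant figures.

783 m

The hole lies 30° from the dip direction, so the down-dip offset is 873 × cos 30° = 756.04 m.
Depth = down-dip offset × tan(dip) = 756.04 × tan 46° = 756.04 × 1.0355
Depth = 782.90 m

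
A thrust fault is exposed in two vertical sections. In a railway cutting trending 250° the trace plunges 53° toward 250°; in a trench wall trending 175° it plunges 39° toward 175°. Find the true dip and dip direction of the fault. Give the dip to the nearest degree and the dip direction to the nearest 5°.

The two traces are lines in the plane: v₁ = (sin 250°·cos 53°, cos 250°·cos 53°, −sin 53°), v₂ = (sin 175°·cos 39°, cos 175°·cos 39°, −sin 39°).
The plane normal is n = v₁ × v₂ ∝ (-0.489, -0.410, 0.452).
True dip = arccos(n_z / |n|) = arccos(0.5779) = 54.7°.
Dip direction = atan2(-0.489, -0.410) = 230° (azimuth of n's horizontal projection).

true dip 55°, dip direction 230°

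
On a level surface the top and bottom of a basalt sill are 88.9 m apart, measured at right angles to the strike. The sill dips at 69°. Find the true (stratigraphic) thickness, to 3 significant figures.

83.0 m

True thickness t = w · sin(dip) = 88.9 × sin 69°
t = 88.9 × 0.9336 = 82.995 m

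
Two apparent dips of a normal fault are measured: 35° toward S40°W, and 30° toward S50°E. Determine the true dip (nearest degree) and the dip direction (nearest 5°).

The two traces are lines in the plane: v₁ = (sin 220°·cos 35°, cos 220°·cos 35°, −sin 35°), v₂ = (sin 130°·cos 30°, cos 130°·cos 30°, −sin 30°).
n = v₁ × v₂ = (-0.006, -0.644, 0.709) (taken with n_z > 0).
tan δ = √(n_x²+n_y²)/n_z = 0.644/0.709, so δ = 42.2°.
Dip direction = azimuth of (n_x, n_y) = atan2(-0.006, -0.644) = 180°.

true dip 42°, dip direction 180°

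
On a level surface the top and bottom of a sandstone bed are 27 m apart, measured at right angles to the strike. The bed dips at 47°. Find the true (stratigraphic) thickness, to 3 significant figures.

True thickness t = w · sin(dip) = 27 × sin 47°
t = 27 × 0.7314 = 19.747 m

19.7 m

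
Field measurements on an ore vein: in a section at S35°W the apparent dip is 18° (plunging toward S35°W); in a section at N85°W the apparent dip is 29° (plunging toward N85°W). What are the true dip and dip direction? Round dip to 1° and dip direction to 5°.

Each apparent-dip line lies in the plane. As unit vectors (x east, y north, z up), v₁ plunges 18°→S35°W and v₂ plunges 29°→N85°W.
n = v₁ × v₂ = (-0.401, -0.005, 0.720) (taken with n_z > 0).
Dip δ = arctan(|n_h|/n_z) = arctan(0.401/0.720) = 29.1°.
The horizontal component of n points toward azimuth atan2(n_x, n_y) = 269°, the dip direction.

true dip 29°, dip direction 270°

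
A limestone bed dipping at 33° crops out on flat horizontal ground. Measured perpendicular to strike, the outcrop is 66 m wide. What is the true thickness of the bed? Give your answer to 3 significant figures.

True thickness t = w · sin(dip) = 66 × sin 33°
t = 66 × 0.5446 = 35.946 m

35.9 m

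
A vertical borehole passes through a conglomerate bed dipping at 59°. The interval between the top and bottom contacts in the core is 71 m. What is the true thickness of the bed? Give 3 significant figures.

36.6 m

True thickness t = h · cos(dip) = 71 × cos 59°
t = 71 × 0.5150 = 36.568 m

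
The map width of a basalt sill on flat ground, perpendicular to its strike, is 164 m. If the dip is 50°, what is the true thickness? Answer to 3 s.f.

True thickness t = w · sin(dip) = 164 × sin 50°
t = 164 × 0.7660 = 125.631 m

126 m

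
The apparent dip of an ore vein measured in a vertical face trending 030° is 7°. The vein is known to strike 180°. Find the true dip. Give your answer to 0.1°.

13.8°

β = acute angle between strike 180° and section 030° = 30°.
tan(true dip) = tan 7° / sin 30° = 0.2456
δ = arctan(0.2456) = 13.80°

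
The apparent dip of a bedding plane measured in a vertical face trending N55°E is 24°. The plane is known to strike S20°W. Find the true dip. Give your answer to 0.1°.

The section is 35° from the strike.
tan(true dip) = tan 24° / sin 35° = 0.7762
δ = arctan(0.7762) = 37.82°

37.8°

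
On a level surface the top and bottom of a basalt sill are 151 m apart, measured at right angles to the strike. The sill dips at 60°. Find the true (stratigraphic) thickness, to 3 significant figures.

131 m

True thickness t = w · sin(dip) = 151 × sin 60°
t = 151 × 0.8660 = 130.770 m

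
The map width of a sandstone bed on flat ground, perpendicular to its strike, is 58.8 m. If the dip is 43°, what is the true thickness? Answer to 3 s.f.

40.1 m

True thickness t = w · sin(dip) = 58.8 × sin 43°
t = 58.8 × 0.6820 = 40.102 m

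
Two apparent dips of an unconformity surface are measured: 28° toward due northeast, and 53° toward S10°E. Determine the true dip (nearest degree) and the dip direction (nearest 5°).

Each apparent-dip line lies in the plane. As unit vectors (x east, y north, z up), v₁ plunges 28°→due northeast and v₂ plunges 53°→S10°E.
Cross product v₁ × v₂ gives the pole to the plane: n ∝ (0.777, -0.450, 0.435).
Dip δ = arctan(|n_h|/n_z) = arctan(0.898/0.435) = 64.1°.
Dip direction = atan2(0.777, -0.450) = 120° (azimuth of n's horizontal projection).

true dip 64°, dip direction 120°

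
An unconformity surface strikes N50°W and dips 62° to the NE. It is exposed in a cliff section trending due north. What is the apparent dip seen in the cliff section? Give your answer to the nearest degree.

55°

The section lies 50° from the strike.
tan α = tan 62° × sin 50° = 1.8807 × 0.7660 = 1.4407
apparent dip = arctan 1.4407 = 55.24°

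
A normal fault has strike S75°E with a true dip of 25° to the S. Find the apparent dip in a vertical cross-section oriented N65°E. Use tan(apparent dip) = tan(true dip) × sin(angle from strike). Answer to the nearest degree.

The section lies 40° from the strike.
tan(apparent dip) = tan 25° · sin 40° = 0.2997
α = arctan(0.2997) = 16.69°

17°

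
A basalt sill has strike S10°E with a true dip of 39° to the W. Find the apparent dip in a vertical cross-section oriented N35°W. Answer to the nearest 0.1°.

The section lies 25° from the strike.
tan(apparent dip) = tan 39° · sin 25° = 0.3422
α = arctan(0.3422) = 18.89°

18.9°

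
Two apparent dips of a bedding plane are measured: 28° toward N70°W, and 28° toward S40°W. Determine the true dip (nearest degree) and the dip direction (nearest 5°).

true dip 33°, dip direction 255°

The two traces are lines in the plane: v₁ = (sin 290°·cos 28°, cos 290°·cos 28°, −sin 28°), v₂ = (sin 220°·cos 28°, cos 220°·cos 28°, −sin 28°).
The plane normal is n = v₁ × v₂ ∝ (-0.459, -0.123, 0.733).
True dip = arccos(n_z / |n|) = arccos(0.8388) = 33.0°.
Dip direction = azimuth of (n_x, n_y) = atan2(-0.459, -0.123) = 255°.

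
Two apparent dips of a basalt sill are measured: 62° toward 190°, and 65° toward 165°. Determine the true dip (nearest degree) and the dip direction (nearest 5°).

Represent each trace as a vector plunging at its apparent dip toward its trend (east-north-up frame): v₁ = (-0.082, -0.462, -0.883), v₂ = (0.109, -0.408, -0.906).
n = v₁ × v₂ = (0.059, -0.170, 0.084) (taken with n_z > 0).
tan δ = √(n_x²+n_y²)/n_z = 0.180/0.084, so δ = 65.1°.
The horizontal component of n points toward azimuth atan2(n_x, n_y) = 161°, the dip direction.

true dip 65°, dip direction 160°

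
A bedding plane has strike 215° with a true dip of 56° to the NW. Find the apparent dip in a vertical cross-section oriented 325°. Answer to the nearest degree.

54°

Angle between strike (215°) and section (325°): β = 70°.
tan α = tan 56° × sin 70° = 1.4826 × 0.9397 = 1.3932
α = arctan(1.3932) = 54.33°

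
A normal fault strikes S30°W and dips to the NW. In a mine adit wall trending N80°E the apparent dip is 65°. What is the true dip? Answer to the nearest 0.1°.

70.3°

β = acute angle between strike S30°W and section N80°E = 50°.
tan δ = tan α / sin β = tan 65° / sin 50° = 2.1445 / 0.7660 = 2.7995
δ = arctan(2.7995) = 70.34°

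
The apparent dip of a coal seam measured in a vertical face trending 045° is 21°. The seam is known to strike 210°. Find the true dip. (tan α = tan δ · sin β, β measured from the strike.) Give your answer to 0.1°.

β = acute angle between strike 210° and section 045° = 15°.
tan(true dip) = tan 21° / sin 15° = 1.4831
δ = arctan(1.4831) = 56.01°

56.0°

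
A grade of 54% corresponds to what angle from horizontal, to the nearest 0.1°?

tan θ = 54/100 = 0.5400
θ = arctan(0.5400) = 28.37°

28.4°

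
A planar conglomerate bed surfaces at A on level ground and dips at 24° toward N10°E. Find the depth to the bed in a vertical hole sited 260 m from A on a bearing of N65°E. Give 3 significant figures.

66.4 m

The hole lies 55° from the dip direction, so the down-dip offset is 260 × cos 55° = 149.13 m.
Depth = down-dip offset × tan(dip) = 149.13 × tan 24° = 149.13 × 0.4452
Depth = 66.40 m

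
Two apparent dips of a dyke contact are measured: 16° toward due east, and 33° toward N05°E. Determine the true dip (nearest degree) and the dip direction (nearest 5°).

true dip 35°, dip direction 025°

Each apparent-dip line lies in the plane. As unit vectors (x east, y north, z up), v₁ plunges 16°→due east and v₂ plunges 33°→N05°E.
n = v₁ × v₂ = (0.230, 0.503, 0.803) (taken with n_z > 0).
tan δ = √(n_x²+n_y²)/n_z = 0.554/0.803, so δ = 34.6°.
The horizontal component of n points toward azimuth atan2(n_x, n_y) = 25°, the dip direction.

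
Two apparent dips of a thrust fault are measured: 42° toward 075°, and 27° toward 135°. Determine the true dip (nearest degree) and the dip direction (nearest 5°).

The two traces are lines in the plane: v₁ = (sin 75°·cos 42°, cos 75°·cos 42°, −sin 42°), v₂ = (sin 135°·cos 27°, cos 135°·cos 27°, −sin 27°).
The plane normal is n = v₁ × v₂ ∝ (0.509, 0.096, 0.573).
True dip = arccos(n_z / |n|) = arccos(0.7422) = 42.1°.
Dip direction = atan2(0.509, 0.096) = 79° (azimuth of n's horizontal projection).

true dip 42°, dip direction 080°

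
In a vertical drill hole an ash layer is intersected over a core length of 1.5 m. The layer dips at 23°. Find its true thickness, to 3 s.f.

True thickness t = h · cos(dip) = 1.5 × cos 23°
t = 1.5 × 0.9205 = 1.381 m

1.38 m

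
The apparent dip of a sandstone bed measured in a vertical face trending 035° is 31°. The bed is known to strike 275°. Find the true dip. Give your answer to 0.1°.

34.8°

The section is 60° from the strike.
tan δ = tan α / sin β = tan 31° / sin 60° = 0.6009 / 0.8660 = 0.6938
true dip = arctan 0.6938 = 34.75°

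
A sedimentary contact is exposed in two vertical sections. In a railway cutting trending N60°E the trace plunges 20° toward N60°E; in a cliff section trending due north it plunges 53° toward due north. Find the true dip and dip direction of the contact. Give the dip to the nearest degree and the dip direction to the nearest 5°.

The two traces are lines in the plane: v₁ = (sin 60°·cos 20°, cos 60°·cos 20°, −sin 20°), v₂ = (sin 0°·cos 53°, cos 0°·cos 53°, −sin 53°).
n = v₁ × v₂ = (-0.169, 0.650, 0.490) (taken with n_z > 0).
tan δ = √(n_x²+n_y²)/n_z = 0.672/0.490, so δ = 53.9°.
Dip direction = atan2(-0.169, 0.650) = 345° (azimuth of n's horizontal projection).

true dip 54°, dip direction 345°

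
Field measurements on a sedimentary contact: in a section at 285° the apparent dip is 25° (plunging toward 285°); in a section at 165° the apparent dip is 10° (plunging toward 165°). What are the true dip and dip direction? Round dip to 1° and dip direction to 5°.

Represent each trace as a vector plunging at its apparent dip toward its trend (east-north-up frame): v₁ = (-0.875, 0.235, -0.423), v₂ = (0.255, -0.951, -0.174).
n = v₁ × v₂ = (-0.443, -0.260, 0.773) (taken with n_z > 0).
Dip δ = arctan(|n_h|/n_z) = arctan(0.513/0.773) = 33.6°.
The horizontal component of n points toward azimuth atan2(n_x, n_y) = 240°, the dip direction.

true dip 34°, dip direction 240°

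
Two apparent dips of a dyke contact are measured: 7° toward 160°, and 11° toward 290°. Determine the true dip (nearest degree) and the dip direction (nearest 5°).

The two traces are lines in the plane: v₁ = (sin 160°·cos 7°, cos 160°·cos 7°, −sin 7°), v₂ = (sin 290°·cos 11°, cos 290°·cos 11°, −sin 11°).
Cross product v₁ × v₂ gives the pole to the plane: n ∝ (-0.219, -0.177, 0.746).
Dip δ = arctan(|n_h|/n_z) = arctan(0.282/0.746) = 20.7°.
Dip direction = azimuth of (n_x, n_y) = atan2(-0.219, -0.177) = 231°.

true dip 21°, dip direction 230°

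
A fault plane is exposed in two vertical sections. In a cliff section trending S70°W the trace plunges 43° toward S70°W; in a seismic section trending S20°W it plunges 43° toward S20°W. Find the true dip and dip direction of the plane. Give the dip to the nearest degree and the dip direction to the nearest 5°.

The two traces are lines in the plane: v₁ = (sin 250°·cos 43°, cos 250°·cos 43°, −sin 43°), v₂ = (sin 200°·cos 43°, cos 200°·cos 43°, −sin 43°).
n = v₁ × v₂ = (-0.298, -0.298, 0.410) (taken with n_z > 0).
True dip = arccos(n_z / |n|) = arccos(0.6970) = 45.8°.
Dip direction = azimuth of (n_x, n_y) = atan2(-0.298, -0.298) = 225°.

true dip 46°, dip direction 225°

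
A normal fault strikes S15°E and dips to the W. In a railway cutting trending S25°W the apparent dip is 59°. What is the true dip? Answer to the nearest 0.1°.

The section is 40° from the strike.
tan(true dip) = tan 59° / sin 40° = 2.5892
true dip = arctan 2.5892 = 68.88°

68.9°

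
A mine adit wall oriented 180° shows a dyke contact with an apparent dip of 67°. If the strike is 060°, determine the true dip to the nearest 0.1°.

The section is 60° from the strike.
tan δ = tan α / sin β = tan 67° / sin 60° = 2.3559 / 0.8660 = 2.7203
δ = arctan(2.7203) = 69.82°

69.8°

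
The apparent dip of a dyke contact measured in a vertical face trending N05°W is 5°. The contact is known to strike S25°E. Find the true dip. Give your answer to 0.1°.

The section is 20° from the strike.
tan δ = tan α / sin β = tan 5° / sin 20° = 0.0875 / 0.3420 = 0.2558
true dip = arctan 0.2558 = 14.35°

14.3°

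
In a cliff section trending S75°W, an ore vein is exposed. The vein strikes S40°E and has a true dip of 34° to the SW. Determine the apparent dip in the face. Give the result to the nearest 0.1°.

31.4°

Angle between strike (S40°E) and section (S75°W): β = 65°.
tan α = tan 34° × sin 65° = 0.6745 × 0.9063 = 0.6113
apparent dip = arctan 0.6113 = 31.44°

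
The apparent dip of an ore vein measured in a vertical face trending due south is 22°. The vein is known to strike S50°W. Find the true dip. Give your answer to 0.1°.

β = acute angle between strike S50°W and section due south = 50°.
tan δ = tan α / sin β = tan 22° / sin 50° = 0.4040 / 0.7660 = 0.5274
true dip = arctan 0.5274 = 27.81°

27.8°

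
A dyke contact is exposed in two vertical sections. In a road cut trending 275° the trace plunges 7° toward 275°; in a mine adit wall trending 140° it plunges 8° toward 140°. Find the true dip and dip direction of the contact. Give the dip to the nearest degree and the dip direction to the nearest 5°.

true dip 19°, dip direction 205°

The two traces are lines in the plane: v₁ = (sin 275°·cos 7°, cos 275°·cos 7°, −sin 7°), v₂ = (sin 140°·cos 8°, cos 140°·cos 8°, −sin 8°).
n = v₁ × v₂ = (-0.104, -0.215, 0.695) (taken with n_z > 0).
Dip δ = arctan(|n_h|/n_z) = arctan(0.239/0.695) = 19.0°.
Dip direction = atan2(-0.104, -0.215) = 206° (azimuth of n's horizontal projection).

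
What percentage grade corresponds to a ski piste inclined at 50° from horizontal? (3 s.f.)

grade % = 100 × tan 50° = 100 × 1.1918

119%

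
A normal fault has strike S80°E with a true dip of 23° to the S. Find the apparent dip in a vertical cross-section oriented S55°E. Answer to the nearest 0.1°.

10.2°

Angle between strike (S80°E) and section (S55°E): β = 25°.
tan(apparent dip) = tan 23° · sin 25° = 0.1794
apparent dip = arctan 0.1794 = 10.17°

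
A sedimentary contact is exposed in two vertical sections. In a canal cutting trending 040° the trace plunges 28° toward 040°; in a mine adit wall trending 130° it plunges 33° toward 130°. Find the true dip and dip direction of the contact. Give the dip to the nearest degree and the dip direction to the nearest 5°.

Each apparent-dip line lies in the plane. As unit vectors (x east, y north, z up), v₁ plunges 28°→040° and v₂ plunges 33°→130°.
n = v₁ × v₂ = (0.621, -0.007, 0.741) (taken with n_z > 0).
Dip δ = arctan(|n_h|/n_z) = arctan(0.622/0.741) = 40.0°.
Dip direction = atan2(0.621, -0.007) = 91° (azimuth of n's horizontal projection).

true dip 40°, dip direction 090°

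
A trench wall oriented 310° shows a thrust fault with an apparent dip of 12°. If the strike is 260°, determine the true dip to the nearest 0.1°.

15.5°

β = acute angle between strike 260° and section 310° = 50°.
tan δ = tan α / sin β = tan 12° / sin 50° = 0.2126 / 0.7660 = 0.2775
true dip = arctan 0.2775 = 15.51°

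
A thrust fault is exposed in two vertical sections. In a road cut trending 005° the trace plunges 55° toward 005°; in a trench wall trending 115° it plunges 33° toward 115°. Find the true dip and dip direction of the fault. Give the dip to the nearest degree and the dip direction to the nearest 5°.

Each apparent-dip line lies in the plane. As unit vectors (x east, y north, z up), v₁ plunges 55°→005° and v₂ plunges 33°→115°.
Cross product v₁ × v₂ gives the pole to the plane: n ∝ (0.602, 0.595, 0.452).
tan δ = √(n_x²+n_y²)/n_z = 0.846/0.452, so δ = 61.9°.
Dip direction = azimuth of (n_x, n_y) = atan2(0.602, 0.595) = 45°.

true dip 62°, dip direction 045°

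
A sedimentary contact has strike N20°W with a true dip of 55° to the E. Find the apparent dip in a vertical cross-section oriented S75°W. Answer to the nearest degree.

55°

Angle between strike (N20°W) and section (S75°W): β = 85°.
tan(apparent dip) = tan 55° · sin 85° = 1.4227
apparent dip = arctan 1.4227 = 54.90°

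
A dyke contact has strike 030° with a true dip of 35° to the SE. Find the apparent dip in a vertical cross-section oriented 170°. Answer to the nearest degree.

24°

The strike is 030° and the section trends 170°; the acute angle between them is β = 40°.
tan α = tan 35° × sin 40° = 0.7002 × 0.6428 = 0.4501
apparent dip = arctan 0.4501 = 24.23°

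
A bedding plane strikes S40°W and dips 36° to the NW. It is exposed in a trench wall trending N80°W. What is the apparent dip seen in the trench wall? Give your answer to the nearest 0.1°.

32.2°

Angle between strike (S40°W) and section (N80°W): β = 60°.
tan(apparent dip) = tan 36° · sin 60° = 0.6292
apparent dip = arctan 0.6292 = 32.18°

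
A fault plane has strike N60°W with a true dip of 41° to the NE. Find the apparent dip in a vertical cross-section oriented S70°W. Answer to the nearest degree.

34°

Angle between strike (N60°W) and section (S70°W): β = 50°.
tan(apparent dip) = tan 41° · sin 50° = 0.6659
apparent dip = arctan 0.6659 = 33.66°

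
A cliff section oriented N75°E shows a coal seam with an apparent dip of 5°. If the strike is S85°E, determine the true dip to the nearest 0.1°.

The section is 20° from the strike.
tan(true dip) = tan 5° / sin 20° = 0.2558
δ = arctan(0.2558) = 14.35°

14.3°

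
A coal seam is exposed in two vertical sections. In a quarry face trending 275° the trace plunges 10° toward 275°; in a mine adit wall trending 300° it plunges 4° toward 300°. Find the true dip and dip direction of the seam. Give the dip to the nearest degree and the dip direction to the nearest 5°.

true dip 15°, dip direction 225°

Represent each trace as a vector plunging at its apparent dip toward its trend (east-north-up frame): v₁ = (-0.981, 0.086, -0.174), v₂ = (-0.864, 0.499, -0.070).
Cross product v₁ × v₂ gives the pole to the plane: n ∝ (-0.081, -0.082, 0.415).
Dip δ = arctan(|n_h|/n_z) = arctan(0.115/0.415) = 15.4°.
Dip direction = azimuth of (n_x, n_y) = atan2(-0.081, -0.082) = 225°.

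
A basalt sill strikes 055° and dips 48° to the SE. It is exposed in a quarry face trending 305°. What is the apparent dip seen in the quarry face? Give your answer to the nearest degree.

46°

The strike is 055° and the section trends 305°; the acute angle between them is β = 70°.
tan α = tan 48° × sin 70° = 1.1106 × 0.9397 = 1.0436
apparent dip = arctan 1.0436 = 46.22°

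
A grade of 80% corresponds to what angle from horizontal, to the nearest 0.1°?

tan θ = 80/100 = 0.8000
θ = arctan(0.8000) = 38.66°

38.7°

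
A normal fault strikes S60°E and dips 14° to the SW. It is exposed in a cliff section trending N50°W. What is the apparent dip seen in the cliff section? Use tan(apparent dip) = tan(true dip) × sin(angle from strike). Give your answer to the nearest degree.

Angle between strike (S60°E) and section (N50°W): β = 10°.
tan α = tan 14° × sin 10° = 0.2493 × 0.1736 = 0.0433
apparent dip = arctan 0.0433 = 2.48°

2°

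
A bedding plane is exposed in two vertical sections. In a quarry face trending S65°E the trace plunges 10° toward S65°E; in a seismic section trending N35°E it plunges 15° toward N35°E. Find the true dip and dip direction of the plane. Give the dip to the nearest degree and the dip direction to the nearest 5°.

true dip 17°, dip direction 060°

Each apparent-dip line lies in the plane. As unit vectors (x east, y north, z up), v₁ plunges 10°→S65°E and v₂ plunges 15°→N35°E.
The plane normal is n = v₁ × v₂ ∝ (0.245, 0.135, 0.937).
Dip δ = arctan(|n_h|/n_z) = arctan(0.280/0.937) = 16.6°.
Dip direction = azimuth of (n_x, n_y) = atan2(0.245, 0.135) = 61°.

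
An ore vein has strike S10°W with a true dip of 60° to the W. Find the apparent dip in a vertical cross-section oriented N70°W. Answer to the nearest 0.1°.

The section lies 80° from the strike.
tan α = tan 60° × sin 80° = 1.7321 × 0.9848 = 1.7057
α = arctan(1.7057) = 59.62°

59.6°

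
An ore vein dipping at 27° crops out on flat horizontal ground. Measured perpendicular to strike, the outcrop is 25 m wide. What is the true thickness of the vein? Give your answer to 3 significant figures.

11.3 m

True thickness t = w · sin(dip) = 25 × sin 27°
t = 25 × 0.4540 = 11.350 m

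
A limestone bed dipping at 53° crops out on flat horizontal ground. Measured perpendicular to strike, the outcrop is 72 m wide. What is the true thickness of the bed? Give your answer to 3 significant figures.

57.5 m

True thickness t = w · sin(dip) = 72 × sin 53°
t = 72 × 0.7986 = 57.502 m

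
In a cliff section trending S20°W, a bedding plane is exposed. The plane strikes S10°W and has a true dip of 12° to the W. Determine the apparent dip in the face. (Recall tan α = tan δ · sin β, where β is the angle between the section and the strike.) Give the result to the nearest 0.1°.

The strike is S10°W and the section trends S20°W; the acute angle between them is β = 10°.
tan(apparent dip) = tan 12° · sin 10° = 0.0369
α = arctan(0.0369) = 2.11°

2.1°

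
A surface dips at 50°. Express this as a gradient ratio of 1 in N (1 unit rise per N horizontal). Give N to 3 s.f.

1 : N means tan θ = 1/N, so N = 1/tan 50° = 1/1.1918

1 in 0.839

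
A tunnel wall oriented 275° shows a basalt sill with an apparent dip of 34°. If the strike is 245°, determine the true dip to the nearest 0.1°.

β = acute angle between strike 245° and section 275° = 30°.
tan(true dip) = tan 34° / sin 30° = 1.3490
true dip = arctan 1.3490 = 53.45°

53.5°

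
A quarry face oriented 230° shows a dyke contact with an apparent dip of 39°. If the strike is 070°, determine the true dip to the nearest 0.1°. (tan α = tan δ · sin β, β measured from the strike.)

67.1°

β = acute angle between strike 070° and section 230° = 20°.
tan(true dip) = tan 39° / sin 20° = 2.3677
true dip = arctan 2.3677 = 67.10°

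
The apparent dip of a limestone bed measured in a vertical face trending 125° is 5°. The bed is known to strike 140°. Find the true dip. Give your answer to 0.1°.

The section is 15° from the strike.
tan δ = tan α / sin β = tan 5° / sin 15° = 0.0875 / 0.2588 = 0.3380
true dip = arctan 0.3380 = 18.68°

18.7°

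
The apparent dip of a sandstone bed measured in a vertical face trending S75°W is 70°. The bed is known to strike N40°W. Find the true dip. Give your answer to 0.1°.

β = acute angle between strike N40°W and section S75°W = 65°.
tan(true dip) = tan 70° / sin 65° = 3.0315
δ = arctan(3.0315) = 71.74°

71.7°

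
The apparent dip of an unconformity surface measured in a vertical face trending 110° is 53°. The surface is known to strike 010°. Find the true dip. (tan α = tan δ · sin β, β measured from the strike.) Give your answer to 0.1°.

53.4°

β = acute angle between strike 010° and section 110° = 80°.
tan(true dip) = tan 53° / sin 80° = 1.3475
true dip = arctan 1.3475 = 53.42°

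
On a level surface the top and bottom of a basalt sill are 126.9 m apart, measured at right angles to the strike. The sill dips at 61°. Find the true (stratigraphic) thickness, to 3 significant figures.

111 m

True thickness t = w · sin(dip) = 126.9 × sin 61°
t = 126.9 × 0.8746 = 110.989 m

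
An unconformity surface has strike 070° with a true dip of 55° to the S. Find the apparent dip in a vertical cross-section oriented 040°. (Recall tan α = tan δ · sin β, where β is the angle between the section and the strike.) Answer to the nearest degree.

Angle between strike (070°) and section (040°): β = 30°.
tan α = tan 55° × sin 30° = 1.4281 × 0.5000 = 0.7141
apparent dip = arctan 0.7141 = 35.53°

36°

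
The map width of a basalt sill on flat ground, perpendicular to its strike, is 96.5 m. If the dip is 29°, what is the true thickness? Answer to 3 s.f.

46.8 m

True thickness t = w · sin(dip) = 96.5 × sin 29°
t = 96.5 × 0.4848 = 46.784 m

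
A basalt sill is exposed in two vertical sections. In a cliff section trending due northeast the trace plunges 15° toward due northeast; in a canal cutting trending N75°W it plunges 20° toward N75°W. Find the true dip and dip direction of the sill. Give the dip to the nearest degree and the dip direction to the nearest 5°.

Represent each trace as a vector plunging at its apparent dip toward its trend (east-north-up frame): v₁ = (0.683, 0.683, -0.259), v₂ = (-0.908, 0.243, -0.342).
The plane normal is n = v₁ × v₂ ∝ (-0.171, 0.469, 0.786).
True dip = arccos(n_z / |n|) = arccos(0.8444) = 32.4°.
Dip direction = atan2(-0.171, 0.469) = 340° (azimuth of n's horizontal projection).

true dip 32°, dip direction 340°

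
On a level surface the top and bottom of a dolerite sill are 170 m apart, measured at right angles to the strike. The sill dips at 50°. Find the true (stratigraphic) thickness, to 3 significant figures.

True thickness t = w · sin(dip) = 170 × sin 50°
t = 170 × 0.7660 = 130.228 m

130 m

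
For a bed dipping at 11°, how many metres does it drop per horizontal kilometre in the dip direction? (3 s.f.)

drop per km = 1000 × tan 11° = 1000 × 0.1944

194 m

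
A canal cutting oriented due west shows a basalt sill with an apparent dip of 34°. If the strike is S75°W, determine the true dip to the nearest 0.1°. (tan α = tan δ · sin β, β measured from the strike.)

β = acute angle between strike S75°W and section due west = 15°.
tan δ = tan α / sin β = tan 34° / sin 15° = 0.6745 / 0.2588 = 2.6061
true dip = arctan 2.6061 = 69.01°

69.0°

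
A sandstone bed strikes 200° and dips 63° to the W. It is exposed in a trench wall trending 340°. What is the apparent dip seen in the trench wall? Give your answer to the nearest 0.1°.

The strike is 200° and the section trends 340°; the acute angle between them is β = 40°.
tan α = tan 63° × sin 40° = 1.9626 × 0.6428 = 1.2615
apparent dip = arctan 1.2615 = 51.60°

51.6°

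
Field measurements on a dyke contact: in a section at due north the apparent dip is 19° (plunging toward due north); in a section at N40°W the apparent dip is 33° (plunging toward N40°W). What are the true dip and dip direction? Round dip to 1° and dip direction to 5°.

true dip 35°, dip direction 300°

Each apparent-dip line lies in the plane. As unit vectors (x east, y north, z up), v₁ plunges 19°→due north and v₂ plunges 33°→N40°W.
Cross product v₁ × v₂ gives the pole to the plane: n ∝ (-0.306, 0.176, 0.510).
Dip δ = arctan(|n_h|/n_z) = arctan(0.353/0.510) = 34.7°.
Dip direction = azimuth of (n_x, n_y) = atan2(-0.306, 0.176) = 300°.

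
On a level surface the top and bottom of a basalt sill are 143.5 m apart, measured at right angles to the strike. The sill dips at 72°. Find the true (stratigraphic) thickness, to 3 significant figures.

136 m

True thickness t = w · sin(dip) = 143.5 × sin 72°
t = 143.5 × 0.9511 = 136.477 m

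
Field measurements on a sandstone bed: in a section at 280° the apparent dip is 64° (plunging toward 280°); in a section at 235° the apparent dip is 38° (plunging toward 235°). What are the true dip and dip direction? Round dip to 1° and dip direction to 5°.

The two traces are lines in the plane: v₁ = (sin 280°·cos 64°, cos 280°·cos 64°, −sin 64°), v₂ = (sin 235°·cos 38°, cos 235°·cos 38°, −sin 38°).
n = v₁ × v₂ = (-0.453, 0.314, 0.244) (taken with n_z > 0).
Dip δ = arctan(|n_h|/n_z) = arctan(0.551/0.244) = 66.1°.
The horizontal component of n points toward azimuth atan2(n_x, n_y) = 305°, the dip direction.

true dip 66°, dip direction 305°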